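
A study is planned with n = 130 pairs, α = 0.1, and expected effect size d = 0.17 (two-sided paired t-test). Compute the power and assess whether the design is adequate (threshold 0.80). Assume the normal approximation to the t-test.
Power ≈ 0.62; the study is underpowered (power < 0.80)

Power calculation (paired t-test, normal approximation):
z_β = d · √n - z_{α/2}
z_β = 0.17 · √130 - 1.645
z_β = 0.17 · 11.402 - 1.645
z_β = 0.293

Power = Φ(z_β) = Φ(0.293) ≈ 0.615

Effect size d = 0.17 is very small by Cohen's convention (0.2/0.5/0.8).

Threshold: power ≥ 0.80 is conventionally adequate.
Power ≈ 0.62 → the study is underpowered (power < 0.80).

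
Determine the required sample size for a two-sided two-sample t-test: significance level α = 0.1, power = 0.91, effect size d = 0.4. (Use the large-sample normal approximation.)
n = 112 per group

Sample size formula (two-sample t-test, normal approximation):
n = 2 · ((z_{α/2} + z_β) / d)²

z_{α/2} = 1.645 (for α = 0.1, two-sided)
z_β = 1.341 (for power = 0.91)
d = 0.4

n = 2 · ((1.645 + 1.341) / 0.4)²
n = 2 · (7.465)²
n ≈ 111.45
Round up to the next whole number: n = 112 per group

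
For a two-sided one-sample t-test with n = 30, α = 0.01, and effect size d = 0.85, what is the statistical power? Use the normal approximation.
Power ≈ 0.98

Power calculation (one-sample t-test, normal approximation):
z_β = d · √n - z_{α/2}
z_β = 0.85 · √30 - 2.576
z_β = 0.85 · 5.477 - 2.576
z_β = 2.080

Power = Φ(z_β) = Φ(2.080) ≈ 0.981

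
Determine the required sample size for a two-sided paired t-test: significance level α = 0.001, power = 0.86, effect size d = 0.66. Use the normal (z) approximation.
n = 44 pairs

Sample size formula (paired t-test, normal approximation):
n = ((z_{α/2} + z_β) / d)²

z_{α/2} = 3.291 (for α = 0.001, two-sided)
z_β = 1.080 (for power = 0.86)
d = 0.66

n = ((3.291 + 1.080) / 0.66)²
n = (6.623)²
n ≈ 43.86
Round up to the next whole number: n = 44 pairs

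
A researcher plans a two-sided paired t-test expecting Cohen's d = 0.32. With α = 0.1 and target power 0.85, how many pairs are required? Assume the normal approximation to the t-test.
n = 71 pairs

Sample size formula (paired t-test, normal approximation):
n = ((z_{α/2} + z_β) / d)²

z_{α/2} = 1.645 (for α = 0.1, two-sided)
z_β = 1.036 (for power = 0.85)
d = 0.32

n = ((1.645 + 1.036) / 0.32)²
n = (8.378)²
n ≈ 70.19
Round up to the next whole number: n = 71 pairs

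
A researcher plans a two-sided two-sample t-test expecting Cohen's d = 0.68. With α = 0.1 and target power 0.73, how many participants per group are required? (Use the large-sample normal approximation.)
n = 23 per group

Sample size formula (two-sample t-test, normal approximation):
n = 2 · ((z_{α/2} + z_β) / d)²

z_{α/2} = 1.645 (for α = 0.1, two-sided)
z_β = 0.613 (for power = 0.73)
d = 0.68

n = 2 · ((1.645 + 0.613) / 0.68)²
n = 2 · (3.321)²
n ≈ 22.06
Round up to the next whole number: n = 23 per group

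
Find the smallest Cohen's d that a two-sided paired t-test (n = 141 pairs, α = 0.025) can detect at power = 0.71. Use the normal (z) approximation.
d ≈ 0.24

Minimum detectable effect (paired t-test, normal approximation):
d = (z_{α/2} + z_β) / √n
d = (2.241 + 0.553) / √141
d = 2.795 / 11.874
d ≈ 0.24

By Cohen's convention (0.2 small / 0.5 medium / 0.8 large): small effect.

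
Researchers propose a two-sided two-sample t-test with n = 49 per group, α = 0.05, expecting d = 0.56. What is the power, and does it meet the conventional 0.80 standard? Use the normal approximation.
Power ≈ 0.79; the study is underpowered (power < 0.80)

Power calculation (two-sample t-test, normal approximation):
z_β = d · √(n/2) - z_{α/2}
z_β = 0.56 · √(49/2) - 1.960
z_β = 0.56 · 4.950 - 1.960
z_β = 0.812

Power = Φ(z_β) = Φ(0.812) ≈ 0.792

Effect size d = 0.56 is medium by Cohen's convention (0.2/0.5/0.8).

Threshold: power ≥ 0.80 is conventionally adequate.
Power ≈ 0.79 → the study is underpowered (power < 0.80).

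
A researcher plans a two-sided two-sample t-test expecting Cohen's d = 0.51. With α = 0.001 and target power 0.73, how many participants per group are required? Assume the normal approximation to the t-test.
n = 118 per group

Sample size formula (two-sample t-test, normal approximation):
n = 2 · ((z_{α/2} + z_β) / d)²

z_{α/2} = 3.291 (for α = 0.001, two-sided)
z_β = 0.613 (for power = 0.73)
d = 0.51

n = 2 · ((3.291 + 0.613) / 0.51)²
n = 2 · (7.655)²
n ≈ 117.20
Round up to the next whole number: n = 118 per group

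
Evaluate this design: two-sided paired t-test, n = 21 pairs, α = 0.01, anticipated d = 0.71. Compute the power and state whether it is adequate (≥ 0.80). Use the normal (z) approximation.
Power ≈ 0.75; the study is underpowered (power < 0.80)

Power calculation (paired t-test, normal approximation):
z_β = d · √n - z_{α/2}
z_β = 0.71 · √21 - 2.576
z_β = 0.71 · 4.583 - 2.576
z_β = 0.678

Power = Φ(z_β) = Φ(0.678) ≈ 0.751

Effect size d = 0.71 is medium by Cohen's convention (0.2/0.5/0.8).

Threshold: power ≥ 0.80 is conventionally adequate.
Power ≈ 0.75 → the study is underpowered (power < 0.80).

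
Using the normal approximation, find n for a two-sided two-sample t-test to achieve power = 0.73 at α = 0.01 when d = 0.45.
n = 101 per group

Sample size formula (two-sample t-test, normal approximation):
n = 2 · ((z_{α/2} + z_β) / d)²

z_{α/2} = 2.576 (for α = 0.01, two-sided)
z_β = 0.613 (for power = 0.73)
d = 0.45

n = 2 · ((2.576 + 0.613) / 0.45)²
n = 2 · (7.087)²
n ≈ 100.45
Round up to the next whole number: n = 101 per group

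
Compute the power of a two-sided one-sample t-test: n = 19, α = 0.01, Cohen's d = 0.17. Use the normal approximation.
Power ≈ 0.03

Power calculation (one-sample t-test, normal approximation):
z_β = d · √n - z_{α/2}
z_β = 0.17 · √19 - 2.576
z_β = 0.17 · 4.359 - 2.576
z_β = -1.835

Power = Φ(z_β) = Φ(-1.835) ≈ 0.033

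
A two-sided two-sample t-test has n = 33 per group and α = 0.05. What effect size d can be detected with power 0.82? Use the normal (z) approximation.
d ≈ 0.71

Minimum detectable effect (two-sample t-test, normal approximation):
d = (z_{α/2} + z_β) / √(n/2)
d = (1.960 + 0.915) / √(33/2)
d = 2.875 / 4.062
d ≈ 0.71

By Cohen's convention (0.2 small / 0.5 medium / 0.8 large): medium effect.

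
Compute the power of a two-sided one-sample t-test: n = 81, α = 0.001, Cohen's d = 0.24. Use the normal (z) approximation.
Power ≈ 0.13

Power calculation (one-sample t-test, normal approximation):
z_β = d · √n - z_{α/2}
z_β = 0.24 · √81 - 3.291
z_β = 0.24 · 9.000 - 3.291
z_β = -1.131

Power = Φ(z_β) = Φ(-1.131) ≈ 0.129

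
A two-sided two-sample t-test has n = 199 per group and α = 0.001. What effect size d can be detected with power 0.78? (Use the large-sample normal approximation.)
d ≈ 0.41

Minimum detectable effect (two-sample t-test, normal approximation):
d = (z_{α/2} + z_β) / √(n/2)
d = (3.291 + 0.772) / √(199/2)
d = 4.063 / 9.975
d ≈ 0.41

By Cohen's convention (0.2 small / 0.5 medium / 0.8 large): small effect.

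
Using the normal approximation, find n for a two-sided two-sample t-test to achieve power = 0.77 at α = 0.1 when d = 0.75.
n = 21 per group

Sample size formula (two-sample t-test, normal approximation):
n = 2 · ((z_{α/2} + z_β) / d)²

z_{α/2} = 1.645 (for α = 0.1, two-sided)
z_β = 0.739 (for power = 0.77)
d = 0.75

n = 2 · ((1.645 + 0.739) / 0.75)²
n = 2 · (3.179)²
n ≈ 20.21
Round up to the next whole number: n = 21 per group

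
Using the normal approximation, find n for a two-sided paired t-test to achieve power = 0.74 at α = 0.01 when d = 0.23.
n = 196 pairs

Sample size formula (paired t-test, normal approximation):
n = ((z_{α/2} + z_β) / d)²

z_{α/2} = 2.576 (for α = 0.01, two-sided)
z_β = 0.643 (for power = 0.74)
d = 0.23

n = ((2.576 + 0.643) / 0.23)²
n = (13.996)²
n ≈ 195.89
Round up to the next whole number: n = 196 pairs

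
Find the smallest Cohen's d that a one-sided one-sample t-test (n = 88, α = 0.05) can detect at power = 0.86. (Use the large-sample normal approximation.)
d ≈ 0.29

Minimum detectable effect (one-sample t-test, normal approximation):
d = (z_α + z_β) / √n
d = (1.645 + 1.080) / √88
d = 2.725 / 9.381
d ≈ 0.29

By Cohen's convention (0.2 small / 0.5 medium / 0.8 large): small effect.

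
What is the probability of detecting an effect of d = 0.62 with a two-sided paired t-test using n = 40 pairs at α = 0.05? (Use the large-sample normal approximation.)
Power ≈ 0.98

Power calculation (paired t-test, normal approximation):
z_β = d · √n - z_{α/2}
z_β = 0.62 · √40 - 1.960
z_β = 0.62 · 6.325 - 1.960
z_β = 1.961

Power = Φ(z_β) = Φ(1.961) ≈ 0.975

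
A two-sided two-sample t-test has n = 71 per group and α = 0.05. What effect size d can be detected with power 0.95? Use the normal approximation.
d ≈ 0.61

Minimum detectable effect (two-sample t-test, normal approximation):
d = (z_{α/2} + z_β) / √(n/2)
d = (1.960 + 1.645) / √(71/2)
d = 3.605 / 5.958
d ≈ 0.61

By Cohen's convention (0.2 small / 0.5 medium / 0.8 large): medium effect.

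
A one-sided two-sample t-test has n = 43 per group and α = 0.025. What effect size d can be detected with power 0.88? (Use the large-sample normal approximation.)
d ≈ 0.68

Minimum detectable effect (two-sample t-test, normal approximation):
d = (z_α + z_β) / √(n/2)
d = (1.960 + 1.175) / √(43/2)
d = 3.135 / 4.637
d ≈ 0.68

By Cohen's convention (0.2 small / 0.5 medium / 0.8 large): medium effect.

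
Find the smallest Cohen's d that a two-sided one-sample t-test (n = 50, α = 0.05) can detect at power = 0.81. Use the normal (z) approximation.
d ≈ 0.40

Minimum detectable effect (one-sample t-test, normal approximation):
d = (z_{α/2} + z_β) / √n
d = (1.960 + 0.878) / √50
d = 2.838 / 7.071
d ≈ 0.40

By Cohen's convention (0.2 small / 0.5 medium / 0.8 large): small effect.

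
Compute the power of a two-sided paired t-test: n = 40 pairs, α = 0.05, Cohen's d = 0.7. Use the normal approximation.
Power ≈ 0.99

Power calculation (paired t-test, normal approximation):
z_β = d · √n - z_{α/2}
z_β = 0.7 · √40 - 1.960
z_β = 0.7 · 6.325 - 1.960
z_β = 2.467

Power = Φ(z_β) = Φ(2.467) ≈ 0.993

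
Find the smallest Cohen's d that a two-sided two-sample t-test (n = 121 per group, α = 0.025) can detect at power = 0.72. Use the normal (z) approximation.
d ≈ 0.36

Minimum detectable effect (two-sample t-test, normal approximation):
d = (z_{α/2} + z_β) / √(n/2)
d = (2.241 + 0.583) / √(121/2)
d = 2.824 / 7.778
d ≈ 0.36

By Cohen's convention (0.2 small / 0.5 medium / 0.8 large): small effect.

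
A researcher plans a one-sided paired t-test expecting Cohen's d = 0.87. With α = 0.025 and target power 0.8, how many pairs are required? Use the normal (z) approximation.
n = 11 pairs

Sample size formula (paired t-test, normal approximation):
n = ((z_α + z_β) / d)²

z_α = 1.960 (for α = 0.025, one-sided)
z_β = 0.842 (for power = 0.8)
d = 0.87

n = ((1.960 + 0.842) / 0.87)²
n = (3.221)²
n ≈ 10.37
Round up to the next whole number: n = 11 pairs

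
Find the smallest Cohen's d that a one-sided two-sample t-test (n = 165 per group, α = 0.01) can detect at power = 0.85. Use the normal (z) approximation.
d ≈ 0.37

Minimum detectable effect (two-sample t-test, normal approximation):
d = (z_α + z_β) / √(n/2)
d = (2.326 + 1.036) / √(165/2)
d = 3.363 / 9.083
d ≈ 0.37

By Cohen's convention (0.2 small / 0.5 medium / 0.8 large): small effect.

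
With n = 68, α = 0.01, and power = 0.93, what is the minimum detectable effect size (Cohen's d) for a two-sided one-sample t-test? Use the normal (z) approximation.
d ≈ 0.49

Minimum detectable effect (one-sample t-test, normal approximation):
d = (z_{α/2} + z_β) / √n
d = (2.576 + 1.476) / √68
d = 4.052 / 8.246
d ≈ 0.49

By Cohen's convention (0.2 small / 0.5 medium / 0.8 large): small effect.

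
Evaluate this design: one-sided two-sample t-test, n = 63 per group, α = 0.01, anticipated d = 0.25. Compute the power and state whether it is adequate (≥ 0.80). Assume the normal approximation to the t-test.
Power ≈ 0.18; the study is underpowered (power < 0.80)

Power calculation (two-sample t-test, normal approximation):
z_β = d · √(n/2) - z_α
z_β = 0.25 · √(63/2) - 2.326
z_β = 0.25 · 5.612 - 2.326
z_β = -0.923

Power = Φ(z_β) = Φ(-0.923) ≈ 0.178

Effect size d = 0.25 is small by Cohen's convention (0.2/0.5/0.8).

Threshold: power ≥ 0.80 is conventionally adequate.
Power ≈ 0.18 → the study is underpowered (power < 0.80).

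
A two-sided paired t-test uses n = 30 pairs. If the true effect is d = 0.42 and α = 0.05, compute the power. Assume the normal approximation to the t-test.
Power ≈ 0.63

Power calculation (paired t-test, normal approximation):
z_β = d · √n - z_{α/2}
z_β = 0.42 · √30 - 1.960
z_β = 0.42 · 5.477 - 1.960
z_β = 0.340

Power = Φ(z_β) = Φ(0.340) ≈ 0.633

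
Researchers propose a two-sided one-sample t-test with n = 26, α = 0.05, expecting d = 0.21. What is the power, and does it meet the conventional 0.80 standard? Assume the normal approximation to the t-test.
Power ≈ 0.19; the study is underpowered (power < 0.80)

Power calculation (one-sample t-test, normal approximation):
z_β = d · √n - z_{α/2}
z_β = 0.21 · √26 - 1.960
z_β = 0.21 · 5.099 - 1.960
z_β = -0.889

Power = Φ(z_β) = Φ(-0.889) ≈ 0.187

Effect size d = 0.21 is small by Cohen's convention (0.2/0.5/0.8).

Threshold: power ≥ 0.80 is conventionally adequate.
Power ≈ 0.19 → the study is underpowered (power < 0.80).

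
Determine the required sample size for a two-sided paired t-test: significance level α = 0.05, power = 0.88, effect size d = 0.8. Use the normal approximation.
n = 16 pairs

Sample size formula (paired t-test, normal approximation):
n = ((z_{α/2} + z_β) / d)²

z_{α/2} = 1.960 (for α = 0.05, two-sided)
z_β = 1.175 (for power = 0.88)
d = 0.8

n = ((1.960 + 1.175) / 0.8)²
n = (3.919)²
n ≈ 15.36
Round up to the next whole number: n = 16 pairs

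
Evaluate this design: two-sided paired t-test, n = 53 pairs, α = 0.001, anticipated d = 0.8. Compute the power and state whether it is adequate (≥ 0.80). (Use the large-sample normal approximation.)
Power ≈ 0.99; the study is adequately powered (power ≥ 0.80)

Power calculation (paired t-test, normal approximation):
z_β = d · √n - z_{α/2}
z_β = 0.8 · √53 - 3.291
z_β = 0.8 · 7.280 - 3.291
z_β = 2.534

Power = Φ(z_β) = Φ(2.534) ≈ 0.994

Effect size d = 0.8 is large by Cohen's convention (0.2/0.5/0.8).

Threshold: power ≥ 0.80 is conventionally adequate.
Power ≈ 0.99 → the study is adequately powered (power ≥ 0.80).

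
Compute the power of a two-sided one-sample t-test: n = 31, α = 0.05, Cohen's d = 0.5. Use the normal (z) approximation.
Power ≈ 0.80

Power calculation (one-sample t-test, normal approximation):
z_β = d · √n - z_{α/2}
z_β = 0.5 · √31 - 1.960
z_β = 0.5 · 5.568 - 1.960
z_β = 0.824

Power = Φ(z_β) = Φ(0.824) ≈ 0.795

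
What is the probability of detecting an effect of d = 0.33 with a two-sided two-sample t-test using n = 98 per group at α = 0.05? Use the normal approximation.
Power ≈ 0.64

Power calculation (two-sample t-test, normal approximation):
z_β = d · √(n/2) - z_{α/2}
z_β = 0.33 · √(98/2) - 1.960
z_β = 0.33 · 7.000 - 1.960
z_β = 0.350

Power = Φ(z_β) = Φ(0.350) ≈ 0.637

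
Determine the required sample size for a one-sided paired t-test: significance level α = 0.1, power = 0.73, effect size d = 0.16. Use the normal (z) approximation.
n = 141 pairs

Sample size formula (paired t-test, normal approximation):
n = ((z_α + z_β) / d)²

z_α = 1.282 (for α = 0.1, one-sided)
z_β = 0.613 (for power = 0.73)
d = 0.16

n = ((1.282 + 0.613) / 0.16)²
n = (11.844)²
n ≈ 140.28
Round up to the next whole number: n = 141 pairs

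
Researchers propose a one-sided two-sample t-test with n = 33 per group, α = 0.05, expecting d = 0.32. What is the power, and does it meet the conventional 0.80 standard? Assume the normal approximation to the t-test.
Power ≈ 0.37; the study is underpowered (power < 0.80)

Power calculation (two-sample t-test, normal approximation):
z_β = d · √(n/2) - z_α
z_β = 0.32 · √(33/2) - 1.645
z_β = 0.32 · 4.062 - 1.645
z_β = -0.345

Power = Φ(z_β) = Φ(-0.345) ≈ 0.365

Effect size d = 0.32 is small by Cohen's convention (0.2/0.5/0.8).

Threshold: power ≥ 0.80 is conventionally adequate.
Power ≈ 0.37 → the study is underpowered (power < 0.80).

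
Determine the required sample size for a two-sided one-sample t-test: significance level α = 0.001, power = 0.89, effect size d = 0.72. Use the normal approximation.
n = 40

Sample size formula (one-sample t-test, normal approximation):
n = ((z_{α/2} + z_β) / d)²

z_{α/2} = 3.291 (for α = 0.001, two-sided)
z_β = 1.227 (for power = 0.89)
d = 0.72

n = ((3.291 + 1.227) / 0.72)²
n = (6.275)²
n ≈ 39.38
Round up to the next whole number: n = 40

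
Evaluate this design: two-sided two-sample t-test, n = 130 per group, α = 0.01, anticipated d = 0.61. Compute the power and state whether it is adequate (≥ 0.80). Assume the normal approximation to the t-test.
Power ≈ 0.99; the study is adequately powered (power ≥ 0.80)

Power calculation (two-sample t-test, normal approximation):
z_β = d · √(n/2) - z_{α/2}
z_β = 0.61 · √(130/2) - 2.576
z_β = 0.61 · 8.062 - 2.576
z_β = 2.342

Power = Φ(z_β) = Φ(2.342) ≈ 0.990

Effect size d = 0.61 is medium by Cohen's convention (0.2/0.5/0.8).

Threshold: power ≥ 0.80 is conventionally adequate.
Power ≈ 0.99 → the study is adequately powered (power ≥ 0.80).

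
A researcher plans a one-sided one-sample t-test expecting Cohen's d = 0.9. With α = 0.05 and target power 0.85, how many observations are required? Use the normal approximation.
n = 9

Sample size formula (one-sample t-test, normal approximation):
n = ((z_α + z_β) / d)²

z_α = 1.645 (for α = 0.05, one-sided)
z_β = 1.036 (for power = 0.85)
d = 0.9

n = ((1.645 + 1.036) / 0.9)²
n = (2.979)²
n ≈ 8.87
Round up to the next whole number: n = 9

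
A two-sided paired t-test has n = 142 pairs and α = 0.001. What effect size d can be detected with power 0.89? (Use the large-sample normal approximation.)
d ≈ 0.38

Minimum detectable effect (paired t-test, normal approximation):
d = (z_{α/2} + z_β) / √n
d = (3.291 + 1.227) / √142
d = 4.517 / 11.916
d ≈ 0.38

By Cohen's convention (0.2 small / 0.5 medium / 0.8 large): small effect.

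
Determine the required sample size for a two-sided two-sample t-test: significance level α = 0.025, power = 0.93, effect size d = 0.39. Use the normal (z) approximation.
n = 182 per group

Sample size formula (two-sample t-test, normal approximation):
n = 2 · ((z_{α/2} + z_β) / d)²

z_{α/2} = 2.241 (for α = 0.025, two-sided)
z_β = 1.476 (for power = 0.93)
d = 0.39

n = 2 · ((2.241 + 1.476) / 0.39)²
n = 2 · (9.531)²
n ≈ 181.68
Round up to the next whole number: n = 182 per group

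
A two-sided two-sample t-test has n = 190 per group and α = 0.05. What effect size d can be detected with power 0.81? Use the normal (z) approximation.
d ≈ 0.29

Minimum detectable effect (two-sample t-test, normal approximation):
d = (z_{α/2} + z_β) / √(n/2)
d = (1.960 + 0.878) / √(190/2)
d = 2.838 / 9.747
d ≈ 0.29

By Cohen's convention (0.2 small / 0.5 medium / 0.8 large): small effect.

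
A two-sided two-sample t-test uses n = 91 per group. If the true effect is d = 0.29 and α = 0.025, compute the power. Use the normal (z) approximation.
Power ≈ 0.39

Power calculation (two-sample t-test, normal approximation):
z_β = d · √(n/2) - z_{α/2}
z_β = 0.29 · √(91/2) - 2.241
z_β = 0.29 · 6.745 - 2.241
z_β = -0.285

Power = Φ(z_β) = Φ(-0.285) ≈ 0.388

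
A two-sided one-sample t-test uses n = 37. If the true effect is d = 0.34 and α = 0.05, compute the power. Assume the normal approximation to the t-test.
Power ≈ 0.54

Power calculation (one-sample t-test, normal approximation):
z_β = d · √n - z_{α/2}
z_β = 0.34 · √37 - 1.960
z_β = 0.34 · 6.083 - 1.960
z_β = 0.108

Power = Φ(z_β) = Φ(0.108) ≈ 0.543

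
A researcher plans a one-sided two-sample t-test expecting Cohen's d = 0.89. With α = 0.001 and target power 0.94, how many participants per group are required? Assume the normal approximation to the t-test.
n = 55 per group

Sample size formula (two-sample t-test, normal approximation):
n = 2 · ((z_α + z_β) / d)²

z_α = 3.090 (for α = 0.001, one-sided)
z_β = 1.555 (for power = 0.94)
d = 0.89

n = 2 · ((3.090 + 1.555) / 0.89)²
n = 2 · (5.219)²
n ≈ 54.48
Round up to the next whole number: n = 55 per group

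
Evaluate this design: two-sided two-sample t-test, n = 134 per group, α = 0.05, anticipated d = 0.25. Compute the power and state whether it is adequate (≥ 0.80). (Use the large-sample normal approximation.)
Power ≈ 0.53; the study is underpowered (power < 0.80)

Power calculation (two-sample t-test, normal approximation):
z_β = d · √(n/2) - z_{α/2}
z_β = 0.25 · √(134/2) - 1.960
z_β = 0.25 · 8.185 - 1.960
z_β = 0.086

Power = Φ(z_β) = Φ(0.086) ≈ 0.534

Effect size d = 0.25 is small by Cohen's convention (0.2/0.5/0.8).

Threshold: power ≥ 0.80 is conventionally adequate.
Power ≈ 0.53 → the study is underpowered (power < 0.80).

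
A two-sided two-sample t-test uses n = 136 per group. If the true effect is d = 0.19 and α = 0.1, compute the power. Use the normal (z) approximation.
Power ≈ 0.47

Power calculation (two-sample t-test, normal approximation):
z_β = d · √(n/2) - z_{α/2}
z_β = 0.19 · √(136/2) - 1.645
z_β = 0.19 · 8.246 - 1.645
z_β = -0.078

Power = Φ(z_β) = Φ(-0.078) ≈ 0.469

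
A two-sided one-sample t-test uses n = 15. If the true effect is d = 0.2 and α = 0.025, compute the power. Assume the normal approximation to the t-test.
Power ≈ 0.07

Power calculation (one-sample t-test, normal approximation):
z_β = d · √n - z_{α/2}
z_β = 0.2 · √15 - 2.241
z_β = 0.2 · 3.873 - 2.241
z_β = -1.467

Power = Φ(z_β) = Φ(-1.467) ≈ 0.071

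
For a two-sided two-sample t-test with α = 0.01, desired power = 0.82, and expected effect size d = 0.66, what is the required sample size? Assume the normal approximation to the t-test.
n = 56 per group

Sample size formula (two-sample t-test, normal approximation):
n = 2 · ((z_{α/2} + z_β) / d)²

z_{α/2} = 2.576 (for α = 0.01, two-sided)
z_β = 0.915 (for power = 0.82)
d = 0.66

n = 2 · ((2.576 + 0.915) / 0.66)²
n = 2 · (5.289)²
n ≈ 55.95
Round up to the next whole number: n = 56 per group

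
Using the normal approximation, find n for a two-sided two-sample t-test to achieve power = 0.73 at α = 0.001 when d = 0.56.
n = 98 per group

Sample size formula (two-sample t-test, normal approximation):
n = 2 · ((z_{α/2} + z_β) / d)²

z_{α/2} = 3.291 (for α = 0.001, two-sided)
z_β = 0.613 (for power = 0.73)
d = 0.56

n = 2 · ((3.291 + 0.613) / 0.56)²
n = 2 · (6.971)²
n ≈ 97.19
Round up to the next whole number: n = 98 per group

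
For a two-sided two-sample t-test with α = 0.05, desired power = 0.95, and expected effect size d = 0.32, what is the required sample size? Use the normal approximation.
n = 254 per group

Sample size formula (two-sample t-test, normal approximation):
n = 2 · ((z_{α/2} + z_β) / d)²

z_{α/2} = 1.960 (for α = 0.05, two-sided)
z_β = 1.645 (for power = 0.95)
d = 0.32

n = 2 · ((1.960 + 1.645) / 0.32)²
n = 2 · (11.266)²
n ≈ 253.85
Round up to the next whole number: n = 254 per group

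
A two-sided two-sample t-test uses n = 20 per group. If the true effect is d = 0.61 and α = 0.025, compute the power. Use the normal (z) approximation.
Power ≈ 0.38

Power calculation (two-sample t-test, normal approximation):
z_β = d · √(n/2) - z_{α/2}
z_β = 0.61 · √(20/2) - 2.241
z_β = 0.61 · 3.162 - 2.241
z_β = -0.312

Power = Φ(z_β) = Φ(-0.312) ≈ 0.377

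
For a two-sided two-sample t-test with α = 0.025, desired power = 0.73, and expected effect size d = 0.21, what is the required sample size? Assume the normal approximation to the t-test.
n = 370 per group

Sample size formula (two-sample t-test, normal approximation):
n = 2 · ((z_{α/2} + z_β) / d)²

z_{α/2} = 2.241 (for α = 0.025, two-sided)
z_β = 0.613 (for power = 0.73)
d = 0.21

n = 2 · ((2.241 + 0.613) / 0.21)²
n = 2 · (13.590)²
n ≈ 369.38
Round up to the next whole number: n = 370 per group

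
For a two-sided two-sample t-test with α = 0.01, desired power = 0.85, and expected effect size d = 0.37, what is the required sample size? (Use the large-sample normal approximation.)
n = 191 per group

Sample size formula (two-sample t-test, normal approximation):
n = 2 · ((z_{α/2} + z_β) / d)²

z_{α/2} = 2.576 (for α = 0.01, two-sided)
z_β = 1.036 (for power = 0.85)
d = 0.37

n = 2 · ((2.576 + 1.036) / 0.37)²
n = 2 · (9.762)²
n ≈ 190.59
Round up to the next whole number: n = 191 per group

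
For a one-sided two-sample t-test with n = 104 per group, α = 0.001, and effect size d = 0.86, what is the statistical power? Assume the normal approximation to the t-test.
Power ≈ 1.00

Power calculation (two-sample t-test, normal approximation):
z_β = d · √(n/2) - z_α
z_β = 0.86 · √(104/2) - 3.090
z_β = 0.86 · 7.211 - 3.090
z_β = 3.111

Power = Φ(z_β) = Φ(3.111) ≈ 0.999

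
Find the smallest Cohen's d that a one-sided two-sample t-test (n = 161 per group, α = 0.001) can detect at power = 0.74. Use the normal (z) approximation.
d ≈ 0.42

Minimum detectable effect (two-sample t-test, normal approximation):
d = (z_α + z_β) / √(n/2)
d = (3.090 + 0.643) / √(161/2)
d = 3.734 / 8.972
d ≈ 0.42

By Cohen's convention (0.2 small / 0.5 medium / 0.8 large): small effect.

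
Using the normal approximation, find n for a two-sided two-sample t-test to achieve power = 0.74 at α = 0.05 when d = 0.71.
n = 27 per group

Sample size formula (two-sample t-test, normal approximation):
n = 2 · ((z_{α/2} + z_β) / d)²

z_{α/2} = 1.960 (for α = 0.05, two-sided)
z_β = 0.643 (for power = 0.74)
d = 0.71

n = 2 · ((1.960 + 0.643) / 0.71)²
n = 2 · (3.666)²
n ≈ 26.88
Round up to the next whole number: n = 27 per group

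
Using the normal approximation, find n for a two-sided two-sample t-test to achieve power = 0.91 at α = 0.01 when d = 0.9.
n = 38 per group

Sample size formula (two-sample t-test, normal approximation):
n = 2 · ((z_{α/2} + z_β) / d)²

z_{α/2} = 2.576 (for α = 0.01, two-sided)
z_β = 1.341 (for power = 0.91)
d = 0.9

n = 2 · ((2.576 + 1.341) / 0.9)²
n = 2 · (4.352)²
n ≈ 37.88
Round up to the next whole number: n = 38 per group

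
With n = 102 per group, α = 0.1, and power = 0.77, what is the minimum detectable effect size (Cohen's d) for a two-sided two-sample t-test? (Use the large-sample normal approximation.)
d ≈ 0.33

Minimum detectable effect (two-sample t-test, normal approximation):
d = (z_{α/2} + z_β) / √(n/2)
d = (1.645 + 0.739) / √(102/2)
d = 2.384 / 7.141
d ≈ 0.33

By Cohen's convention (0.2 small / 0.5 medium / 0.8 large): small effect.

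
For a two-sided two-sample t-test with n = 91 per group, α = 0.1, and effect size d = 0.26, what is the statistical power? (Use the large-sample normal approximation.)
Power ≈ 0.54

Power calculation (two-sample t-test, normal approximation):
z_β = d · √(n/2) - z_{α/2}
z_β = 0.26 · √(91/2) - 1.645
z_β = 0.26 · 6.745 - 1.645
z_β = 0.109

Power = Φ(z_β) = Φ(0.109) ≈ 0.543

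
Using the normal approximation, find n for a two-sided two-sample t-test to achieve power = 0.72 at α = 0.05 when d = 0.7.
n = 27 per group

Sample size formula (two-sample t-test, normal approximation):
n = 2 · ((z_{α/2} + z_β) / d)²

z_{α/2} = 1.960 (for α = 0.05, two-sided)
z_β = 0.583 (for power = 0.72)
d = 0.7

n = 2 · ((1.960 + 0.583) / 0.7)²
n = 2 · (3.633)²
n ≈ 26.40
Round up to the next whole number: n = 27 per group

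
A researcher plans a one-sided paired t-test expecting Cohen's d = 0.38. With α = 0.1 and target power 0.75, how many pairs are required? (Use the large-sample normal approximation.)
n = 27 pairs

Sample size formula (paired t-test, normal approximation):
n = ((z_α + z_β) / d)²

z_α = 1.282 (for α = 0.1, one-sided)
z_β = 0.674 (for power = 0.75)
d = 0.38

n = ((1.282 + 0.674) / 0.38)²
n = (5.147)²
n ≈ 26.49
Round up to the next whole number: n = 27 pairs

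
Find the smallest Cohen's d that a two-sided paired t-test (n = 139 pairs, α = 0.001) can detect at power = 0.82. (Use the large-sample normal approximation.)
d ≈ 0.36

Minimum detectable effect (paired t-test, normal approximation):
d = (z_{α/2} + z_β) / √n
d = (3.291 + 0.915) / √139
d = 4.206 / 11.790
d ≈ 0.36

By Cohen's convention (0.2 small / 0.5 medium / 0.8 large): small effect.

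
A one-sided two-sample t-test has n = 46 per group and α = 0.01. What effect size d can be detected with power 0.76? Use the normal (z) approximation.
d ≈ 0.63

Minimum detectable effect (two-sample t-test, normal approximation):
d = (z_α + z_β) / √(n/2)
d = (2.326 + 0.706) / √(46/2)
d = 3.033 / 4.796
d ≈ 0.63

By Cohen's convention (0.2 small / 0.5 medium / 0.8 large): medium effect.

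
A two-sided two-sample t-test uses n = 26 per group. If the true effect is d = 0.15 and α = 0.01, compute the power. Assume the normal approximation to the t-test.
Power ≈ 0.02

Power calculation (two-sample t-test, normal approximation):
z_β = d · √(n/2) - z_{α/2}
z_β = 0.15 · √(26/2) - 2.576
z_β = 0.15 · 3.606 - 2.576
z_β = -2.035

Power = Φ(z_β) = Φ(-2.035) ≈ 0.021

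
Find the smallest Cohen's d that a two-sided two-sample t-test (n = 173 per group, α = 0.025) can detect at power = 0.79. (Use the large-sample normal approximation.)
d ≈ 0.33

Minimum detectable effect (two-sample t-test, normal approximation):
d = (z_{α/2} + z_β) / √(n/2)
d = (2.241 + 0.806) / √(173/2)
d = 3.048 / 9.301
d ≈ 0.33

By Cohen's convention (0.2 small / 0.5 medium / 0.8 large): small effect.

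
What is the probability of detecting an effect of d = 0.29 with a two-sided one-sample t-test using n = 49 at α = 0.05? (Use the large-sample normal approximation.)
Power ≈ 0.53

Power calculation (one-sample t-test, normal approximation):
z_β = d · √n - z_{α/2}
z_β = 0.29 · √49 - 1.960
z_β = 0.29 · 7.000 - 1.960
z_β = 0.070

Power = Φ(z_β) = Φ(0.070) ≈ 0.528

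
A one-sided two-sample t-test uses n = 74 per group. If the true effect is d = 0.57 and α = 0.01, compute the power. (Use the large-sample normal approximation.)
Power ≈ 0.87

Power calculation (two-sample t-test, normal approximation):
z_β = d · √(n/2) - z_α
z_β = 0.57 · √(74/2) - 2.326
z_β = 0.57 · 6.083 - 2.326
z_β = 1.141

Power = Φ(z_β) = Φ(1.141) ≈ 0.873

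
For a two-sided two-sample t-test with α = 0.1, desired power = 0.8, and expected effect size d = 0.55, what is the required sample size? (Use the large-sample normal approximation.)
n = 41 per group

Sample size formula (two-sample t-test, normal approximation):
n = 2 · ((z_{α/2} + z_β) / d)²

z_{α/2} = 1.645 (for α = 0.1, two-sided)
z_β = 0.842 (for power = 0.8)
d = 0.55

n = 2 · ((1.645 + 0.842) / 0.55)²
n = 2 · (4.522)²
n ≈ 40.90
Round up to the next whole number: n = 41 per group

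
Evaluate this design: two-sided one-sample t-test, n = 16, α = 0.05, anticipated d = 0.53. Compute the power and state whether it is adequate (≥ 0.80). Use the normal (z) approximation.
Power ≈ 0.56; the study is underpowered (power < 0.80)

Power calculation (one-sample t-test, normal approximation):
z_β = d · √n - z_{α/2}
z_β = 0.53 · √16 - 1.960
z_β = 0.53 · 4.000 - 1.960
z_β = 0.160

Power = Φ(z_β) = Φ(0.160) ≈ 0.564

Effect size d = 0.53 is medium by Cohen's convention (0.2/0.5/0.8).

Threshold: power ≥ 0.80 is conventionally adequate.
Power ≈ 0.56 → the study is underpowered (power < 0.80).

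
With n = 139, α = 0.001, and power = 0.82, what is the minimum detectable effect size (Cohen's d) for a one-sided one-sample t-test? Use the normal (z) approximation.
d ≈ 0.34

Minimum detectable effect (one-sample t-test, normal approximation):
d = (z_α + z_β) / √n
d = (3.090 + 0.915) / √139
d = 4.006 / 11.790
d ≈ 0.34

By Cohen's convention (0.2 small / 0.5 medium / 0.8 large): small effect.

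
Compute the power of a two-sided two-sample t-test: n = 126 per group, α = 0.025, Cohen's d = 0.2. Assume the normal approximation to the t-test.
Power ≈ 0.26

Power calculation (two-sample t-test, normal approximation):
z_β = d · √(n/2) - z_{α/2}
z_β = 0.2 · √(126/2) - 2.241
z_β = 0.2 · 7.937 - 2.241
z_β = -0.654

Power = Φ(z_β) = Φ(-0.654) ≈ 0.257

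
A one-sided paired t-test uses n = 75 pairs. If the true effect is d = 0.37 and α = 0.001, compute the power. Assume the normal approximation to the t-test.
Power ≈ 0.55

Power calculation (paired t-test, normal approximation):
z_β = d · √n - z_α
z_β = 0.37 · √75 - 3.090
z_β = 0.37 · 8.660 - 3.090
z_β = 0.114

Power = Φ(z_β) = Φ(0.114) ≈ 0.545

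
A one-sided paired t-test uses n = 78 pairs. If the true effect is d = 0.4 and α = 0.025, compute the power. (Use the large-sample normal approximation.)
Power ≈ 0.94

Power calculation (paired t-test, normal approximation):
z_β = d · √n - z_α
z_β = 0.4 · √78 - 1.960
z_β = 0.4 · 8.832 - 1.960
z_β = 1.573

Power = Φ(z_β) = Φ(1.573) ≈ 0.942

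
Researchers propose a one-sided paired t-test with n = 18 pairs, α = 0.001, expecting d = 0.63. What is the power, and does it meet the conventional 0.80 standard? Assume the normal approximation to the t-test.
Power ≈ 0.34; the study is underpowered (power < 0.80)

Power calculation (paired t-test, normal approximation):
z_β = d · √n - z_α
z_β = 0.63 · √18 - 3.090
z_β = 0.63 · 4.243 - 3.090
z_β = -0.417

Power = Φ(z_β) = Φ(-0.417) ≈ 0.338

Effect size d = 0.63 is medium by Cohen's convention (0.2/0.5/0.8).

Threshold: power ≥ 0.80 is conventionally adequate.
Power ≈ 0.34 → the study is underpowered (power < 0.80).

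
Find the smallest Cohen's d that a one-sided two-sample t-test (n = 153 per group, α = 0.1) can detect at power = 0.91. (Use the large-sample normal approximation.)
d ≈ 0.30

Minimum detectable effect (two-sample t-test, normal approximation):
d = (z_α + z_β) / √(n/2)
d = (1.282 + 1.341) / √(153/2)
d = 2.622 / 8.746
d ≈ 0.30

By Cohen's convention (0.2 small / 0.5 medium / 0.8 large): small effect.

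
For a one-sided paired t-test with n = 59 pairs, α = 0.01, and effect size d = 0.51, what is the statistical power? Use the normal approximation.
Power ≈ 0.94

Power calculation (paired t-test, normal approximation):
z_β = d · √n - z_α
z_β = 0.51 · √59 - 2.326
z_β = 0.51 · 7.681 - 2.326
z_β = 1.591

Power = Φ(z_β) = Φ(1.591) ≈ 0.944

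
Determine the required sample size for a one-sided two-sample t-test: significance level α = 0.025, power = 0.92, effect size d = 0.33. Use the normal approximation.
n = 208 per group

Sample size formula (two-sample t-test, normal approximation):
n = 2 · ((z_α + z_β) / d)²

z_α = 1.960 (for α = 0.025, one-sided)
z_β = 1.405 (for power = 0.92)
d = 0.33

n = 2 · ((1.960 + 1.405) / 0.33)²
n = 2 · (10.197)²
n ≈ 207.96
Round up to the next whole number: n = 208 per group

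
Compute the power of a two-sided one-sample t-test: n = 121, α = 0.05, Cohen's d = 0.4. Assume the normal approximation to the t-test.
Power ≈ 0.99

Power calculation (one-sample t-test, normal approximation):
z_β = d · √n - z_{α/2}
z_β = 0.4 · √121 - 1.960
z_β = 0.4 · 11.000 - 1.960
z_β = 2.440

Power = Φ(z_β) = Φ(2.440) ≈ 0.993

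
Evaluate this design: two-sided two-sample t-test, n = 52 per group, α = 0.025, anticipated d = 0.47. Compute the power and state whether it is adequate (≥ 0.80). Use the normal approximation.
Power ≈ 0.56; the study is underpowered (power < 0.80)

Power calculation (two-sample t-test, normal approximation):
z_β = d · √(n/2) - z_{α/2}
z_β = 0.47 · √(52/2) - 2.241
z_β = 0.47 · 5.099 - 2.241
z_β = 0.155

Power = Φ(z_β) = Φ(0.155) ≈ 0.562

Effect size d = 0.47 is small by Cohen's convention (0.2/0.5/0.8).

Threshold: power ≥ 0.80 is conventionally adequate.
Power ≈ 0.56 → the study is underpowered (power < 0.80).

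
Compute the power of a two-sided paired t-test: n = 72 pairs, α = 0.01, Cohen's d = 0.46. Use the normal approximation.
Power ≈ 0.91

Power calculation (paired t-test, normal approximation):
z_β = d · √n - z_{α/2}
z_β = 0.46 · √72 - 2.576
z_β = 0.46 · 8.485 - 2.576
z_β = 1.327

Power = Φ(z_β) = Φ(1.327) ≈ 0.908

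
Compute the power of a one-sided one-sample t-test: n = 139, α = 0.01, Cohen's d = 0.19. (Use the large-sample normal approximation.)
Power ≈ 0.47

Power calculation (one-sample t-test, normal approximation):
z_β = d · √n - z_α
z_β = 0.19 · √139 - 2.326
z_β = 0.19 · 11.790 - 2.326
z_β = -0.086

Power = Φ(z_β) = Φ(-0.086) ≈ 0.466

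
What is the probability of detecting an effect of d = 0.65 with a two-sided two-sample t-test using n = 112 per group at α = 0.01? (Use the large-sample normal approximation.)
Power ≈ 0.99

Power calculation (two-sample t-test, normal approximation):
z_β = d · √(n/2) - z_{α/2}
z_β = 0.65 · √(112/2) - 2.576
z_β = 0.65 · 7.483 - 2.576
z_β = 2.288

Power = Φ(z_β) = Φ(2.288) ≈ 0.989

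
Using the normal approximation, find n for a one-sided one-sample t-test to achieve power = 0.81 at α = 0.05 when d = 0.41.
n = 38

Sample size formula (one-sample t-test, normal approximation):
n = ((z_α + z_β) / d)²

z_α = 1.645 (for α = 0.05, one-sided)
z_β = 0.878 (for power = 0.81)
d = 0.41

n = ((1.645 + 0.878) / 0.41)²
n = (6.154)²
n ≈ 37.87
Round up to the next whole number: n = 38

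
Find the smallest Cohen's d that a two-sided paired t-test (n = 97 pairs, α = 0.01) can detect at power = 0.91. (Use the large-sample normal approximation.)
d ≈ 0.40

Minimum detectable effect (paired t-test, normal approximation):
d = (z_{α/2} + z_β) / √n
d = (2.576 + 1.341) / √97
d = 3.917 / 9.849
d ≈ 0.40

By Cohen's convention (0.2 small / 0.5 medium / 0.8 large): small effect.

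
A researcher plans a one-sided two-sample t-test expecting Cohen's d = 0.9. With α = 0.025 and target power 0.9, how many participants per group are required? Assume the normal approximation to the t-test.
n = 26 per group

Sample size formula (two-sample t-test, normal approximation):
n = 2 · ((z_α + z_β) / d)²

z_α = 1.960 (for α = 0.025, one-sided)
z_β = 1.282 (for power = 0.9)
d = 0.9

n = 2 · ((1.960 + 1.282) / 0.9)²
n = 2 · (3.602)²
n ≈ 25.95
Round up to the next whole number: n = 26 per group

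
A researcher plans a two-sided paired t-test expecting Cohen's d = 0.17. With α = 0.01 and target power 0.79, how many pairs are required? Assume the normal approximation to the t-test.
n = 396 pairs

Sample size formula (paired t-test, normal approximation):
n = ((z_{α/2} + z_β) / d)²

z_{α/2} = 2.576 (for α = 0.01, two-sided)
z_β = 0.806 (for power = 0.79)
d = 0.17

n = ((2.576 + 0.806) / 0.17)²
n = (19.894)²
n ≈ 395.77
Round up to the next whole number: n = 396 pairs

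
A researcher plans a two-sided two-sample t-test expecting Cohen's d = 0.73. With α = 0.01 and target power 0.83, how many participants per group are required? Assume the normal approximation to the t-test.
n = 47 per group

Sample size formula (two-sample t-test, normal approximation):
n = 2 · ((z_{α/2} + z_β) / d)²

z_{α/2} = 2.576 (for α = 0.01, two-sided)
z_β = 0.954 (for power = 0.83)
d = 0.73

n = 2 · ((2.576 + 0.954) / 0.73)²
n = 2 · (4.836)²
n ≈ 46.77
Round up to the next whole number: n = 47 per group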